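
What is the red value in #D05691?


Color: #D05691
R = D0 = 208
G = 56 = 86
B = 91 = 145
Red = 208


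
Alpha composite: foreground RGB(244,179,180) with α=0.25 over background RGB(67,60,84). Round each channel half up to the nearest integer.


C = α×F + (1-α)×B, with 1-α = 0.75
R: 0.25×244 + 0.75×67 = 61.00 + 50.25 = 111.25 → 111
G: 0.25×179 + 0.75×60 = 44.75 + 45.00 = 89.75 → 90
B: 0.25×180 + 0.75×84 = 45.00 + 63.00 = 108.00 → 108
= RGB(111, 90, 108)


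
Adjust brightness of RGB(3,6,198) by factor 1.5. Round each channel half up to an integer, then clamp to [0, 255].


Multiply each channel by 1.5, round half up, clamp to [0, 255]
R: 3×1.5 = 4.5 → round → 5
G: 6×1.5 = 9
B: 198×1.5 = 297 → clamp → 255
= RGB(5, 9, 255)


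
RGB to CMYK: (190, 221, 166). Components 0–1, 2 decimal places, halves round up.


R'=190/255≈0.7451, G'=221/255≈0.8667, B'=166/255≈0.6510
K = 1 - max(R',G',B') = 1 - 221/255 = 34/255 = 0.13333… → 0.13
(1-R'-K)/(1-K) simplifies to (max-R)/max with max = 221:
C = (221-190)/221 = 31/221 = 0.14027… → 0.14
M = (221-221)/221 = 0/221 = 0 → 0.00
Y = (221-166)/221 = 55/221 = 0.24886… → 0.25
= CMYK(0.14, 0.00, 0.25, 0.13)


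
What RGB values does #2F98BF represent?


2F → 47 (R)
98 → 152 (G)
BF → 191 (B)
= RGB(47, 152, 191)


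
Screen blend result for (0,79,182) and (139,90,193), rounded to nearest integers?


Screen: C = 255 - (255-A)×(255-B)/255, rounded to nearest integer
R: 255 - (255-0)×(255-139)/255 = 255 - 29580/255 ≈ 255 - 116.000 = 139.000 → 139
G: 255 - (255-79)×(255-90)/255 = 255 - 29040/255 ≈ 255 - 113.882 = 141.118 → 141
B: 255 - (255-182)×(255-193)/255 = 255 - 4526/255 ≈ 255 - 17.749 = 237.251 → 237
= RGB(139, 141, 237)


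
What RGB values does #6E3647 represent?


6E → 110 (R)
36 → 54 (G)
47 → 71 (B)
= RGB(110, 54, 71)


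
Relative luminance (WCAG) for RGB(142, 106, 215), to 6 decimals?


Linearize each channel (sRGB transfer function): c = v/255; c_lin = c/12.92 if c ≤ 0.04045, else ((c+0.055)/1.055)^2.4
  R: 142/255 ≈ 0.556863 > 0.04045 → ((0.556863+0.055)/1.055)^2.4 ≈ 0.270498
  G: 106/255 ≈ 0.415686 > 0.04045 → ((0.415686+0.055)/1.055)^2.4 ≈ 0.144128
  B: 215/255 ≈ 0.843137 > 0.04045 → ((0.843137+0.055)/1.055)^2.4 ≈ 0.679542
R_lin = 0.270498, G_lin = 0.144128, B_lin = 0.679542
L = 0.2126×R + 0.7152×G + 0.0722×B
L = 0.2126×0.270498 + 0.7152×0.144128 + 0.0722×0.679542
L ≈ 0.209651


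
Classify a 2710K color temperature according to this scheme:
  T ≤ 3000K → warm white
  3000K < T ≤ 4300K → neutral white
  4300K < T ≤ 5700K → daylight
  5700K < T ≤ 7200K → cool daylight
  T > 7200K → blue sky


Temperature: 2710K
2710K ≤ 3000K → warm white
Classification: warm white


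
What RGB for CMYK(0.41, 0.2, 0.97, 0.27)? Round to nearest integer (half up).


R = 255 × (1-C) × (1-K) = 255 × 0.59 × 0.73 = 109.8285 → 110
G = 255 × (1-M) × (1-K) = 255 × 0.80 × 0.73 = 148.92 → 149
B = 255 × (1-Y) × (1-K) = 255 × 0.03 × 0.73 = 5.5845 → 6
= RGB(110, 149, 6)


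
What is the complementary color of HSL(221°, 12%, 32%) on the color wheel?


Complement = opposite side of color wheel = hue + 180°
H' = (221 + 180) mod 360 = 41°
S and L unchanged.
= HSL(41°, 12%, 32%)


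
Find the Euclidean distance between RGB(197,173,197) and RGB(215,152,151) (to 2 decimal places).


d = √[(R₁-R₂)² + (G₁-G₂)² + (B₁-B₂)²]
d = √[(197-215)² + (173-152)² + (197-151)²]
d = √[324 + 441 + 2116]
d = √2881
d ≈ 53.67


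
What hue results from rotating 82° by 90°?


New hue = (H + rotation) mod 360
New hue = (82 + 90) mod 360
= 172 mod 360
= 172°


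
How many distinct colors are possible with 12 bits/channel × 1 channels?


Total bits = 12 bits/channel × 1 channels = 12 bits
Distinct colors = 2^12
= 4,096 colors


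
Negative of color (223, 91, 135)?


Invert: (255-R, 255-G, 255-B)
R: 255-223 = 32
G: 255-91 = 164
B: 255-135 = 120
= RGB(32, 164, 120)


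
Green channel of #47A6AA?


Color: #47A6AA
R = 47 = 71
G = A6 = 166
B = AA = 170
Green = 166


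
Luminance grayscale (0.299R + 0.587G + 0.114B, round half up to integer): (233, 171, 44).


Gray = 0.299×R + 0.587×G + 0.114×B
Gray = 0.299×233 + 0.587×171 + 0.114×44
Gray = 69.667 + 100.377 + 5.016
Gray = 175.060 → round half up → 175
Gray = 175


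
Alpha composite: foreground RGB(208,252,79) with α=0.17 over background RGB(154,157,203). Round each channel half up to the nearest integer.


C = α×F + (1-α)×B, with 1-α = 0.83
R: 0.17×208 + 0.83×154 = 35.36 + 127.82 = 163.18 → 163
G: 0.17×252 + 0.83×157 = 42.84 + 130.31 = 173.15 → 173
B: 0.17×79 + 0.83×203 = 13.43 + 168.49 = 181.92 → 182
= RGB(163, 173, 182)


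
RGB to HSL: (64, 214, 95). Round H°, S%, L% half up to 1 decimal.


Normalize: R'=64/255≈0.2510, G'=214/255≈0.8392, B'=95/255≈0.3725
Max=214/255, Min=64/255, Δ=Max-Min=150/255
L = (Max+Min)/2 = (214+64)/510 = 278/510 = 0.54509… → L = 54.5%
L > 0.5 → S = Δ/(2-Max-Min) = 150/(510-214-64) = 150/232 = 0.64655… → S = 64.7%
(the 1/255 factors cancel in S and H, so raw channel differences can be used)
Max is G' → H = 60 × ((B-R)/Δ + 2) = 60 × ((95-64)/150 + 2)
  31/150 + 2 = 0.2066… + 2 = 2.2066…
  H = 60 × 2.2066… = 132.4° → H = 132.4°
= HSL(132.4°, 64.7%, 54.5%)


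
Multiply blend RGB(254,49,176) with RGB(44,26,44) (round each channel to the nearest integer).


Multiply: C = A×B/255, rounded to nearest integer
R: 254×44/255 = 11176/255 ≈ 43.827 → 44
G: 49×26/255 = 1274/255 ≈ 4.996 → 5
B: 176×44/255 = 7744/255 ≈ 30.369 → 30
= RGB(44, 5, 30)


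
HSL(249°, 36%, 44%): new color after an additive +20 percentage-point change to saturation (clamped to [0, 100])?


Original S = 36%
Adjustment = +20 percentage points
New S = 36 + (20) = 56
Clamp to [0, 100] → 56
= HSL(249°, 56%, 44%)


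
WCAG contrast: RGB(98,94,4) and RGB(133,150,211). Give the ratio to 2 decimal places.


Linearize each sRGB channel c=v/255: c/12.92 if c ≤ 0.04045 else ((c+0.055)/1.055)^2.4
L = 0.2126×R_lin + 0.7152×G_lin + 0.0722×B_lin
Color 1 (98,94,4):
  R=98: 98/255≈0.3843 > 0.04045 → ((0.3843+0.055)/1.055)^2.4 ≈ 0.12214
  G=94: 94/255≈0.3686 > 0.04045 → ((0.3686+0.055)/1.055)^2.4 ≈ 0.11193
  B=4: 4/255≈0.0157 ≤ 0.04045 → 0.0157/12.92 ≈ 0.00121
  L1 = 0.2126×0.12214 + 0.7152×0.11193 + 0.0722×0.00121 ≈ 0.10611
Color 2 (133,150,211):
  R=133: 133/255≈0.5216 > 0.04045 → ((0.5216+0.055)/1.055)^2.4 ≈ 0.23455
  G=150: 150/255≈0.5882 > 0.04045 → ((0.5882+0.055)/1.055)^2.4 ≈ 0.30499
  B=211: 211/255≈0.8275 > 0.04045 → ((0.8275+0.055)/1.055)^2.4 ≈ 0.65141
  L2 = 0.2126×0.23455 + 0.7152×0.30499 + 0.0722×0.65141 ≈ 0.31502
Lighter = 0.31502, Darker = 0.10611
Ratio = (L_lighter + 0.05) / (L_darker + 0.05)
Ratio = (0.31502 + 0.05) / (0.10611 + 0.05) = 0.36502 / 0.15611 ≈ 2.3383
Ratio ≈ 2.34:1


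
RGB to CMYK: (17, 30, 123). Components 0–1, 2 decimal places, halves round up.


R'=17/255≈0.0667, G'=30/255≈0.1176, B'=123/255≈0.4824
K = 1 - max(R',G',B') = 1 - 123/255 = 132/255 = 0.51764… → 0.52
(1-R'-K)/(1-K) simplifies to (max-R)/max with max = 123:
C = (123-17)/123 = 106/123 = 0.86178… → 0.86
M = (123-30)/123 = 93/123 = 0.75609… → 0.76
Y = (123-123)/123 = 0/123 = 0 → 0.00
= CMYK(0.86, 0.76, 0.00, 0.52)


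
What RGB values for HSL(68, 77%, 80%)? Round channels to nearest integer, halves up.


H=68°, S=0.77, L=0.80
C = (1-|2L-1|)×S = (1-|0.60|)×0.77 = 0.308
H' = H/60 = 68/60 ≈ 1.1333; X = C×(1-|H' mod 2 - 1|) ≈ 0.2669
m = L - C/2 = 0.80 - 0.154 = 0.646
Sector ⌊H'⌋ = 1 → (R',G',B') = (≈0.2669, 0.308, 0.0)
RGB = ((R'+m)×255, (G'+m)×255, (B'+m)×255) = (232.798, 243.27, 164.73)
Round half up → RGB(233, 243, 165)


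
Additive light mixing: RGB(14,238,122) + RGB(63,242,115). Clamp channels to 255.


Additive: each channel = min(255, C₁+C₂)
R: 14+63 = 77 → 77
G: 238+242 = 480 → 255
B: 122+115 = 237 → 237
= RGB(77, 255, 237)


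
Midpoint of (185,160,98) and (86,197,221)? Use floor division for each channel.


Midpoint: each channel = ⌊(C₁+C₂)/2⌋
R: ⌊(185+86)/2⌋ = 135
G: ⌊(160+197)/2⌋ = 178
B: ⌊(98+221)/2⌋ = 159
= RGB(135, 178, 159)


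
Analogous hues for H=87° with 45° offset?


Base hue: 87°
Left analog: (87 - 45) mod 360 = 42°
Right analog: (87 + 45) mod 360 = 132°
Analogous hues = 42° and 132°


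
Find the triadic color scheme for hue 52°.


Triadic: equally spaced at 120° intervals
H1 = 52°
H2 = (52 + 120) mod 360 = 172°
H3 = (52 + 240) mod 360 = 292°
Triadic = 52°, 172°, 292°


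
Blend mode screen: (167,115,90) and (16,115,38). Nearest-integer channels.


Screen: C = 255 - (255-A)×(255-B)/255, rounded to nearest integer
R: 255 - (255-167)×(255-16)/255 = 255 - 21032/255 ≈ 255 - 82.478 = 172.522 → 173
G: 255 - (255-115)×(255-115)/255 = 255 - 19600/255 ≈ 255 - 76.863 = 178.137 → 178
B: 255 - (255-90)×(255-38)/255 = 255 - 35805/255 ≈ 255 - 140.412 = 114.588 → 115
= RGB(173, 178, 115)


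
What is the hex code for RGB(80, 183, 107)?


R = 80 → 50 (hex)
G = 183 → B7 (hex)
B = 107 → 6B (hex)
Hex = #50B76B


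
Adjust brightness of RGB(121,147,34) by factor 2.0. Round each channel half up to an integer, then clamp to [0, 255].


Multiply each channel by 2.0, round half up, clamp to [0, 255]
R: 121×2.0 = 242
G: 147×2.0 = 294 → clamp → 255
B: 34×2.0 = 68
= RGB(242, 255, 68)


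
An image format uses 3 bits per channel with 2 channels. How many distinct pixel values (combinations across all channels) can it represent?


Total bits = 3 bits/channel × 2 channels = 6 bits
Distinct pixel values = 2^6
= 64 pixel values


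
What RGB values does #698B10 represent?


69 → 105 (R)
8B → 139 (G)
10 → 16 (B)
= RGB(105, 139, 16)


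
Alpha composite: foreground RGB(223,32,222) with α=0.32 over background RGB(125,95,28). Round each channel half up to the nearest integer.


C = α×F + (1-α)×B, with 1-α = 0.68
R: 0.32×223 + 0.68×125 = 71.36 + 85.00 = 156.36 → 156
G: 0.32×32 + 0.68×95 = 10.24 + 64.60 = 74.84 → 75
B: 0.32×222 + 0.68×28 = 71.04 + 19.04 = 90.08 → 90
= RGB(156, 75, 90)


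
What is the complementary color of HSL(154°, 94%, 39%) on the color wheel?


Complement = opposite side of color wheel = hue + 180°
H' = (154 + 180) mod 360 = 334°
S and L unchanged.
= HSL(334°, 94%, 39%)


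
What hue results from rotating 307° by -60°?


New hue = (H + rotation) mod 360
New hue = (307 -60) mod 360
= 247 mod 360
= 247°


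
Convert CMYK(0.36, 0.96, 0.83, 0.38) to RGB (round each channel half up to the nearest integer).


R = 255 × (1-C) × (1-K) = 255 × 0.64 × 0.62 = 101.184 → 101
G = 255 × (1-M) × (1-K) = 255 × 0.04 × 0.62 = 6.324 → 6
B = 255 × (1-Y) × (1-K) = 255 × 0.17 × 0.62 = 26.877 → 27
= RGB(101, 6, 27)


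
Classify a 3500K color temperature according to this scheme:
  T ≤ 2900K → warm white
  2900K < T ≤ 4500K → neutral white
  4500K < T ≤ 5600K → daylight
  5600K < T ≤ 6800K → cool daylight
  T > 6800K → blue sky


Temperature: 3500K
2900K < 3500K ≤ 4500K → neutral white
Classification: neutral white


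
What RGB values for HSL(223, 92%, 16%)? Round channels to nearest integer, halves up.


H=223°, S=0.92, L=0.16
C = (1-|2L-1|)×S = (1-|-0.68|)×0.92 = 0.2944
H' = H/60 = 223/60 ≈ 3.7167; X = C×(1-|H' mod 2 - 1|) ≈ 0.0834
m = L - C/2 = 0.16 - 0.1472 = 0.0128
Sector ⌊H'⌋ = 3 → (R',G',B') = (0.0, ≈0.0834, 0.2944)
RGB = ((R'+m)×255, (G'+m)×255, (B'+m)×255) = (3.264, 24.5344, 78.336)
Round half up → RGB(3, 25, 78)


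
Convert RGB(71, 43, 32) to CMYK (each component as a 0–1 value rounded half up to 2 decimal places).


R'=71/255≈0.2784, G'=43/255≈0.1686, B'=32/255≈0.1255
K = 1 - max(R',G',B') = 1 - 71/255 = 184/255 = 0.72156… → 0.72
(1-R'-K)/(1-K) simplifies to (max-R)/max with max = 71:
C = (71-71)/71 = 0/71 = 0 → 0.00
M = (71-43)/71 = 28/71 = 0.39436… → 0.39
Y = (71-32)/71 = 39/71 = 0.54929… → 0.55
= CMYK(0.00, 0.39, 0.55, 0.72)


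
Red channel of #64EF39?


Color: #64EF39
R = 64 = 100
G = EF = 239
B = 39 = 57
Red = 100


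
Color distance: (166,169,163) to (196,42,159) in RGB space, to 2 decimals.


d = √[(R₁-R₂)² + (G₁-G₂)² + (B₁-B₂)²]
d = √[(166-196)² + (169-42)² + (163-159)²]
d = √[900 + 16129 + 16]
d = √17045
d ≈ 130.56


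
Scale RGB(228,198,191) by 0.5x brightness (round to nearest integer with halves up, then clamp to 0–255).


Multiply each channel by 0.5, round half up, clamp to [0, 255]
R: 228×0.5 = 114
G: 198×0.5 = 99
B: 191×0.5 = 95.5 → round → 96
= RGB(114, 99, 96)


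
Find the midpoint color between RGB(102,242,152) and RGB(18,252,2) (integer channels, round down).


Midpoint: each channel = ⌊(C₁+C₂)/2⌋
R: ⌊(102+18)/2⌋ = 60
G: ⌊(242+252)/2⌋ = 247
B: ⌊(152+2)/2⌋ = 77
= RGB(60, 247, 77)


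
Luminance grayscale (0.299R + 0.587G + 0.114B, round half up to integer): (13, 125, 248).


Gray = 0.299×R + 0.587×G + 0.114×B
Gray = 0.299×13 + 0.587×125 + 0.114×248
Gray = 3.887 + 73.375 + 28.272
Gray = 105.534 → round half up → 106
Gray = 106


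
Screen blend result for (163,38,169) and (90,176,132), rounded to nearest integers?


Screen: C = 255 - (255-A)×(255-B)/255, rounded to nearest integer
R: 255 - (255-163)×(255-90)/255 = 255 - 15180/255 ≈ 255 - 59.529 = 195.471 → 195
G: 255 - (255-38)×(255-176)/255 = 255 - 17143/255 ≈ 255 - 67.227 = 187.773 → 188
B: 255 - (255-169)×(255-132)/255 = 255 - 10578/255 ≈ 255 - 41.482 = 213.518 → 214
= RGB(195, 188, 214)


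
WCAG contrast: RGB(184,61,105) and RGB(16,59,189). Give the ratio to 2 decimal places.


Linearize each sRGB channel c=v/255: c/12.92 if c ≤ 0.04045 else ((c+0.055)/1.055)^2.4
L = 0.2126×R_lin + 0.7152×G_lin + 0.0722×B_lin
Color 1 (184,61,105):
  R=184: 184/255≈0.7216 > 0.04045 → ((0.7216+0.055)/1.055)^2.4 ≈ 0.47932
  G=61: 61/255≈0.2392 > 0.04045 → ((0.2392+0.055)/1.055)^2.4 ≈ 0.04667
  B=105: 105/255≈0.4118 > 0.04045 → ((0.4118+0.055)/1.055)^2.4 ≈ 0.14126
  L1 = 0.2126×0.47932 + 0.7152×0.04667 + 0.0722×0.14126 ≈ 0.14548
Color 2 (16,59,189):
  R=16: 16/255≈0.0627 > 0.04045 → ((0.0627+0.055)/1.055)^2.4 ≈ 0.00518
  G=59: 59/255≈0.2314 > 0.04045 → ((0.2314+0.055)/1.055)^2.4 ≈ 0.04374
  B=189: 189/255≈0.7412 > 0.04045 → ((0.7412+0.055)/1.055)^2.4 ≈ 0.50888
  L2 = 0.2126×0.00518 + 0.7152×0.04374 + 0.0722×0.50888 ≈ 0.06912
Lighter = 0.14548, Darker = 0.06912
Ratio = (L_lighter + 0.05) / (L_darker + 0.05)
Ratio = (0.14548 + 0.05) / (0.06912 + 0.05) = 0.19548 / 0.11912 ≈ 1.6410
Ratio ≈ 1.64:1


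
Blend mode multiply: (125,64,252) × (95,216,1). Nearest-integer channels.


Multiply: C = A×B/255, rounded to nearest integer
R: 125×95/255 = 11875/255 ≈ 46.569 → 47
G: 64×216/255 = 13824/255 ≈ 54.212 → 54
B: 252×1/255 = 252/255 ≈ 0.988 → 1
= RGB(47, 54, 1)


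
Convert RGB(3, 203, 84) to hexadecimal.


R = 3 → 03 (hex)
G = 203 → CB (hex)
B = 84 → 54 (hex)
Hex = #03CB54


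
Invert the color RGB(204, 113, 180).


Invert: (255-R, 255-G, 255-B)
R: 255-204 = 51
G: 255-113 = 142
B: 255-180 = 75
= RGB(51, 142, 75)


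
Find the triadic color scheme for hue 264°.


Triadic: equally spaced at 120° intervals
H1 = 264°
H2 = (264 + 120) mod 360 = 24°
H3 = (264 + 240) mod 360 = 144°
Triadic = 264°, 24°, 144°


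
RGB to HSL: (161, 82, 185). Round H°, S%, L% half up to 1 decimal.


Normalize: R'=161/255≈0.6314, G'=82/255≈0.3216, B'=185/255≈0.7255
Max=185/255, Min=82/255, Δ=Max-Min=103/255
L = (Max+Min)/2 = (185+82)/510 = 267/510 = 0.52352… → L = 52.4%
L > 0.5 → S = Δ/(2-Max-Min) = 103/(510-185-82) = 103/243 = 0.42386… → S = 42.4%
(the 1/255 factors cancel in S and H, so raw channel differences can be used)
Max is B' → H = 60 × ((R-G)/Δ + 4) = 60 × ((161-82)/103 + 4)
  79/103 + 4 = 0.7669… + 4 = 4.7669…
  H = 60 × 4.7669… = 286.019…° → H = 286.0°
= HSL(286.0°, 42.4%, 52.4%)


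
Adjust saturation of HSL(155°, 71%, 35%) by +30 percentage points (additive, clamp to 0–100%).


Original S = 71%
Adjustment = +30 percentage points
New S = 71 + (30) = 101
Clamp to [0, 100] → 100
= HSL(155°, 100%, 35%)


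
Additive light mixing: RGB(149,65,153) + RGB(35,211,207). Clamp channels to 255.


Additive: each channel = min(255, C₁+C₂)
R: 149+35 = 184 → 184
G: 65+211 = 276 → 255
B: 153+207 = 360 → 255
= RGB(184, 255, 255)


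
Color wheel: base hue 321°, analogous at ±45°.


Base hue: 321°
Left analog: (321 - 45) mod 360 = 276°
Right analog: (321 + 45) mod 360 = 6°
Analogous hues = 276° and 6°


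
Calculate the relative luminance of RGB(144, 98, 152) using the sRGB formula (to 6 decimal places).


Linearize each channel (sRGB transfer function): c = v/255; c_lin = c/12.92 if c ≤ 0.04045, else ((c+0.055)/1.055)^2.4
  R: 144/255 ≈ 0.564706 > 0.04045 → ((0.564706+0.055)/1.055)^2.4 ≈ 0.278894
  G: 98/255 ≈ 0.384314 > 0.04045 → ((0.384314+0.055)/1.055)^2.4 ≈ 0.122139
  B: 152/255 ≈ 0.596078 > 0.04045 → ((0.596078+0.055)/1.055)^2.4 ≈ 0.313989
R_lin = 0.278894, G_lin = 0.122139, B_lin = 0.313989
L = 0.2126×R + 0.7152×G + 0.0722×B
L = 0.2126×0.278894 + 0.7152×0.122139 + 0.0722×0.313989
L ≈ 0.169317


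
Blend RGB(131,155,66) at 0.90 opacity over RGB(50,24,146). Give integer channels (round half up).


C = α×F + (1-α)×B, with 1-α = 0.10
R: 0.90×131 + 0.10×50 = 117.90 + 5.00 = 122.90 → 123
G: 0.90×155 + 0.10×24 = 139.50 + 2.40 = 141.90 → 142
B: 0.90×66 + 0.10×146 = 59.40 + 14.60 = 74.00 → 74
= RGB(123, 142, 74)


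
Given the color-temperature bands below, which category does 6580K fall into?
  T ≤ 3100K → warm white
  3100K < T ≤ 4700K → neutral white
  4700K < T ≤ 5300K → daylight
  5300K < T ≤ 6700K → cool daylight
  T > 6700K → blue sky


Temperature: 6580K
5300K < 6580K ≤ 6700K → cool daylight
Classification: cool daylight


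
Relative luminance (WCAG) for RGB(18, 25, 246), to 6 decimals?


Linearize each channel (sRGB transfer function): c = v/255; c_lin = c/12.92 if c ≤ 0.04045, else ((c+0.055)/1.055)^2.4
  R: 18/255 ≈ 0.070588 > 0.04045 → ((0.070588+0.055)/1.055)^2.4 ≈ 0.006049
  G: 25/255 ≈ 0.098039 > 0.04045 → ((0.098039+0.055)/1.055)^2.4 ≈ 0.009721
  B: 246/255 ≈ 0.964706 > 0.04045 → ((0.964706+0.055)/1.055)^2.4 ≈ 0.921582
R_lin = 0.006049, G_lin = 0.009721, B_lin = 0.921582
L = 0.2126×R + 0.7152×G + 0.0722×B
L = 0.2126×0.006049 + 0.7152×0.009721 + 0.0722×0.921582
L ≈ 0.074777


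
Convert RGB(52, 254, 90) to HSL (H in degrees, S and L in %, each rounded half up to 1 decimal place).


Normalize: R'=52/255≈0.2039, G'=254/255≈0.9961, B'=90/255≈0.3529
Max=254/255, Min=52/255, Δ=Max-Min=202/255
L = (Max+Min)/2 = (254+52)/510 = 306/510 = 0.6 → L = 60.0%
L > 0.5 → S = Δ/(2-Max-Min) = 202/(510-254-52) = 202/204 = 0.99019… → S = 99.0%
(the 1/255 factors cancel in S and H, so raw channel differences can be used)
Max is G' → H = 60 × ((B-R)/Δ + 2) = 60 × ((90-52)/202 + 2)
  38/202 + 2 = 0.1881… + 2 = 2.1881…
  H = 60 × 2.1881… = 131.287…° → H = 131.3°
= HSL(131.3°, 99.0%, 60.0%)


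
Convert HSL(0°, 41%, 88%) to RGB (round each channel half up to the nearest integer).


H=0°, S=0.41, L=0.88
C = (1-|2L-1|)×S = (1-|0.76|)×0.41 = 0.0984
H' = H/60 = 0/60 ≈ 0.0000; X = C×(1-|H' mod 2 - 1|) = 0.0
m = L - C/2 = 0.88 - 0.0492 = 0.8308
Sector ⌊H'⌋ = 0 → (R',G',B') = (0.0984, 0.0, 0.0)
RGB = ((R'+m)×255, (G'+m)×255, (B'+m)×255) = (236.946, 211.854, 211.854)
Round half up → RGB(237, 212, 212)


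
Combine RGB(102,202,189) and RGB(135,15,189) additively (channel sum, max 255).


Additive: each channel = min(255, C₁+C₂)
R: 102+135 = 237 → 237
G: 202+15 = 217 → 217
B: 189+189 = 378 → 255
= RGB(237, 217, 255)


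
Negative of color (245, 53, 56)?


Invert: (255-R, 255-G, 255-B)
R: 255-245 = 10
G: 255-53 = 202
B: 255-56 = 199
= RGB(10, 202, 199)


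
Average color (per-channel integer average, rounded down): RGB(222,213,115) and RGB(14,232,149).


Midpoint: each channel = ⌊(C₁+C₂)/2⌋
R: ⌊(222+14)/2⌋ = 118
G: ⌊(213+232)/2⌋ = 222
B: ⌊(115+149)/2⌋ = 132
= RGB(118, 222, 132)


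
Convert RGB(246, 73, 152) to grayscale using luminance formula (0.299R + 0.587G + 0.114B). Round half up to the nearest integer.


Gray = 0.299×R + 0.587×G + 0.114×B
Gray = 0.299×246 + 0.587×73 + 0.114×152
Gray = 73.554 + 42.851 + 17.328
Gray = 133.733 → round half up → 134
Gray = 134


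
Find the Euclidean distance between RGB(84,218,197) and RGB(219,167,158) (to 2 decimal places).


d = √[(R₁-R₂)² + (G₁-G₂)² + (B₁-B₂)²]
d = √[(84-219)² + (218-167)² + (197-158)²]
d = √[18225 + 2601 + 1521]
d = √22347
d ≈ 149.49


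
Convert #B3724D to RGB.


B3 → 179 (R)
72 → 114 (G)
4D → 77 (B)
= RGB(179, 114, 77)


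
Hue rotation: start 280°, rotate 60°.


New hue = (H + rotation) mod 360
New hue = (280 + 60) mod 360
= 340 mod 360
= 340°


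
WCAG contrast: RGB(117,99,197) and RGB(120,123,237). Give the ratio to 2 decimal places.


Linearize each sRGB channel c=v/255: c/12.92 if c ≤ 0.04045 else ((c+0.055)/1.055)^2.4
L = 0.2126×R_lin + 0.7152×G_lin + 0.0722×B_lin
Color 1 (117,99,197):
  R=117: 117/255≈0.4588 > 0.04045 → ((0.4588+0.055)/1.055)^2.4 ≈ 0.17789
  G=99: 99/255≈0.3882 > 0.04045 → ((0.3882+0.055)/1.055)^2.4 ≈ 0.12477
  B=197: 197/255≈0.7725 > 0.04045 → ((0.7725+0.055)/1.055)^2.4 ≈ 0.55834
  L1 = 0.2126×0.17789 + 0.7152×0.12477 + 0.0722×0.55834 ≈ 0.16737
Color 2 (120,123,237):
  R=120: 120/255≈0.4706 > 0.04045 → ((0.4706+0.055)/1.055)^2.4 ≈ 0.18782
  G=123: 123/255≈0.4824 > 0.04045 → ((0.4824+0.055)/1.055)^2.4 ≈ 0.19807
  B=237: 237/255≈0.9294 > 0.04045 → ((0.9294+0.055)/1.055)^2.4 ≈ 0.84687
  L2 = 0.2126×0.18782 + 0.7152×0.19807 + 0.0722×0.84687 ≈ 0.24273
Lighter = 0.24273, Darker = 0.16737
Ratio = (L_lighter + 0.05) / (L_darker + 0.05)
Ratio = (0.24273 + 0.05) / (0.16737 + 0.05) = 0.29273 / 0.21737 ≈ 1.3467
Ratio ≈ 1.35:1


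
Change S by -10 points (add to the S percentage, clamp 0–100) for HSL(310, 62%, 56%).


Original S = 62%
Adjustment = -10 percentage points
New S = 62 + (-10) = 52
Clamp to [0, 100] → 52
= HSL(310°, 52%, 56%)


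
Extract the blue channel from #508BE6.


Color: #508BE6
R = 50 = 80
G = 8B = 139
B = E6 = 230
Blue = 230


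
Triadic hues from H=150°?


Triadic: equally spaced at 120° intervals
H1 = 150°
H2 = (150 + 120) mod 360 = 270°
H3 = (150 + 240) mod 360 = 30°
Triadic = 150°, 270°, 30°


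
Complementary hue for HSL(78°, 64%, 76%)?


Complement = opposite side of color wheel = hue + 180°
H' = (78 + 180) mod 360 = 258°
S and L unchanged.
= HSL(258°, 64%, 76%)


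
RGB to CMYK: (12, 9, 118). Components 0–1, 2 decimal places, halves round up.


R'=12/255≈0.0471, G'=9/255≈0.0353, B'=118/255≈0.4627
K = 1 - max(R',G',B') = 1 - 118/255 = 137/255 = 0.53725… → 0.54
(1-R'-K)/(1-K) simplifies to (max-R)/max with max = 118:
C = (118-12)/118 = 106/118 = 0.89830… → 0.90
M = (118-9)/118 = 109/118 = 0.92372… → 0.92
Y = (118-118)/118 = 0/118 = 0 → 0.00
= CMYK(0.90, 0.92, 0.00, 0.54)


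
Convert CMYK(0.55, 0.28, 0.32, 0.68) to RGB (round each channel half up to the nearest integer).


R = 255 × (1-C) × (1-K) = 255 × 0.45 × 0.32 = 36.72 → 37
G = 255 × (1-M) × (1-K) = 255 × 0.72 × 0.32 = 58.752 → 59
B = 255 × (1-Y) × (1-K) = 255 × 0.68 × 0.32 = 55.488 → 55
= RGB(37, 59, 55)


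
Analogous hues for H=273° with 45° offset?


Base hue: 273°
Left analog: (273 - 45) mod 360 = 228°
Right analog: (273 + 45) mod 360 = 318°
Analogous hues = 228° and 318°


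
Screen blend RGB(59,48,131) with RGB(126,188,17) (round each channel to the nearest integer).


Screen: C = 255 - (255-A)×(255-B)/255, rounded to nearest integer
R: 255 - (255-59)×(255-126)/255 = 255 - 25284/255 ≈ 255 - 99.153 = 155.847 → 156
G: 255 - (255-48)×(255-188)/255 = 255 - 13869/255 ≈ 255 - 54.388 = 200.612 → 201
B: 255 - (255-131)×(255-17)/255 = 255 - 29512/255 ≈ 255 - 115.733 = 139.267 → 139
= RGB(156, 201, 139)


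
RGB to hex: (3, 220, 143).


R = 3 → 03 (hex)
G = 220 → DC (hex)
B = 143 → 8F (hex)
Hex = #03DC8F


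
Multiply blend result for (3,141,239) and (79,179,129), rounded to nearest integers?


Multiply: C = A×B/255, rounded to nearest integer
R: 3×79/255 = 237/255 ≈ 0.929 → 1
G: 141×179/255 = 25239/255 ≈ 98.976 → 99
B: 239×129/255 = 30831/255 ≈ 120.906 → 121
= RGB(1, 99, 121)


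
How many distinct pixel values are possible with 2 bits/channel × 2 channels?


Total bits = 2 bits/channel × 2 channels = 4 bits
Distinct pixel values = 2^4
= 16 pixel values


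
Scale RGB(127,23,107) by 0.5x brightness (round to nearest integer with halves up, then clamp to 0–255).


Multiply each channel by 0.5, round half up, clamp to [0, 255]
R: 127×0.5 = 63.5 → round → 64
G: 23×0.5 = 11.5 → round → 12
B: 107×0.5 = 53.5 → round → 54
= RGB(64, 12, 54)


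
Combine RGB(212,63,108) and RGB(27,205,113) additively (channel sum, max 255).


Additive: each channel = min(255, C₁+C₂)
R: 212+27 = 239 → 239
G: 63+205 = 268 → 255
B: 108+113 = 221 → 221
= RGB(239, 255, 221)


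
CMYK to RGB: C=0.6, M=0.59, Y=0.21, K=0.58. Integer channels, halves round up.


R = 255 × (1-C) × (1-K) = 255 × 0.40 × 0.42 = 42.84 → 43
G = 255 × (1-M) × (1-K) = 255 × 0.41 × 0.42 = 43.911 → 44
B = 255 × (1-Y) × (1-K) = 255 × 0.79 × 0.42 = 84.609 → 85
= RGB(43, 44, 85)


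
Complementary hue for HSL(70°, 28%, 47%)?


Complement = opposite side of color wheel = hue + 180°
H' = (70 + 180) mod 360 = 250°
S and L unchanged.
= HSL(250°, 28%, 47%)


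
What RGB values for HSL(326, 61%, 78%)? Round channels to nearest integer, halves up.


H=326°, S=0.61, L=0.78
C = (1-|2L-1|)×S = (1-|0.56|)×0.61 = 0.2684
H' = H/60 = 326/60 ≈ 5.4333; X = C×(1-|H' mod 2 - 1|) ≈ 0.1521
m = L - C/2 = 0.78 - 0.1342 = 0.6458
Sector ⌊H'⌋ = 5 → (R',G',B') = (0.2684, 0.0, ≈0.1521)
RGB = ((R'+m)×255, (G'+m)×255, (B'+m)×255) = (233.121, 164.679, 203.4628)
Round half up → RGB(233, 165, 203)


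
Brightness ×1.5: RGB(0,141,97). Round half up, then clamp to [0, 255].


Multiply each channel by 1.5, round half up, clamp to [0, 255]
R: 0×1.5 = 0
G: 141×1.5 = 211.5 → round → 212
B: 97×1.5 = 145.5 → round → 146
= RGB(0, 212, 146)


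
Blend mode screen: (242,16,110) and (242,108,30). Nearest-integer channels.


Screen: C = 255 - (255-A)×(255-B)/255, rounded to nearest integer
R: 255 - (255-242)×(255-242)/255 = 255 - 169/255 ≈ 255 - 0.663 = 254.337 → 254
G: 255 - (255-16)×(255-108)/255 = 255 - 35133/255 ≈ 255 - 137.776 = 117.224 → 117
B: 255 - (255-110)×(255-30)/255 = 255 - 32625/255 ≈ 255 - 127.941 = 127.059 → 127
= RGB(254, 117, 127)


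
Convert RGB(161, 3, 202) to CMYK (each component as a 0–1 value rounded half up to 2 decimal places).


R'=161/255≈0.6314, G'=3/255≈0.0118, B'=202/255≈0.7922
K = 1 - max(R',G',B') = 1 - 202/255 = 53/255 = 0.20784… → 0.21
(1-R'-K)/(1-K) simplifies to (max-R)/max with max = 202:
C = (202-161)/202 = 41/202 = 0.20297… → 0.20
M = (202-3)/202 = 199/202 = 0.98514… → 0.99
Y = (202-202)/202 = 0/202 = 0 → 0.00
= CMYK(0.20, 0.99, 0.00, 0.21)


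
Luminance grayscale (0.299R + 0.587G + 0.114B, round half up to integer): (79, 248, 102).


Gray = 0.299×R + 0.587×G + 0.114×B
Gray = 0.299×79 + 0.587×248 + 0.114×102
Gray = 23.621 + 145.576 + 11.628
Gray = 180.825 → round half up → 181
Gray = 181


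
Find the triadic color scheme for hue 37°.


Triadic: equally spaced at 120° intervals
H1 = 37°
H2 = (37 + 120) mod 360 = 157°
H3 = (37 + 240) mod 360 = 277°
Triadic = 37°, 157°, 277°


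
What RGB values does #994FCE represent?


99 → 153 (R)
4F → 79 (G)
CE → 206 (B)
= RGB(153, 79, 206)


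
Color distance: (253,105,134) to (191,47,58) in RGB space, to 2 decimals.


d = √[(R₁-R₂)² + (G₁-G₂)² + (B₁-B₂)²]
d = √[(253-191)² + (105-47)² + (134-58)²]
d = √[3844 + 3364 + 5776]
d = √12984
d ≈ 113.95


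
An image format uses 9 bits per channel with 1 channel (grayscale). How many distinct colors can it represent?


Total bits = 9 bits/channel × 1 channels = 9 bits
Distinct colors = 2^9
= 512 colors


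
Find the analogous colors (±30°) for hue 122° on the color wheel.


Base hue: 122°
Left analog: (122 - 30) mod 360 = 92°
Right analog: (122 + 30) mod 360 = 152°
Analogous hues = 92° and 152°


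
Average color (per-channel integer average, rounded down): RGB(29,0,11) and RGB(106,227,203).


Midpoint: each channel = ⌊(C₁+C₂)/2⌋
R: ⌊(29+106)/2⌋ = 67
G: ⌊(0+227)/2⌋ = 113
B: ⌊(11+203)/2⌋ = 107
= RGB(67, 113, 107)


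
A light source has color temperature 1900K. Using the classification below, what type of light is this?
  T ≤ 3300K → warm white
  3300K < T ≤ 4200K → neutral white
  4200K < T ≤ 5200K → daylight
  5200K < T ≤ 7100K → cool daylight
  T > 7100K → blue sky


Temperature: 1900K
1900K ≤ 3300K → warm white
Classification: warm white


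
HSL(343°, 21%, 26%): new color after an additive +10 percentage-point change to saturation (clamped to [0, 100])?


Original S = 21%
Adjustment = +10 percentage points
New S = 21 + (10) = 31
Clamp to [0, 100] → 31
= HSL(343°, 31%, 26%)


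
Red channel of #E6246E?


Color: #E6246E
R = E6 = 230
G = 24 = 36
B = 6E = 110
Red = 230


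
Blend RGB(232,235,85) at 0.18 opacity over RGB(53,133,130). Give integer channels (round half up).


C = α×F + (1-α)×B, with 1-α = 0.82
R: 0.18×232 + 0.82×53 = 41.76 + 43.46 = 85.22 → 85
G: 0.18×235 + 0.82×133 = 42.30 + 109.06 = 151.36 → 151
B: 0.18×85 + 0.82×130 = 15.30 + 106.60 = 121.90 → 122
= RGB(85, 151, 122)


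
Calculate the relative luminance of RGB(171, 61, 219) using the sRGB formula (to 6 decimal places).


Linearize each channel (sRGB transfer function): c = v/255; c_lin = c/12.92 if c ≤ 0.04045, else ((c+0.055)/1.055)^2.4
  R: 171/255 ≈ 0.670588 > 0.04045 → ((0.670588+0.055)/1.055)^2.4 ≈ 0.407240
  G: 61/255 ≈ 0.239216 > 0.04045 → ((0.239216+0.055)/1.055)^2.4 ≈ 0.046665
  B: 219/255 ≈ 0.858824 > 0.04045 → ((0.858824+0.055)/1.055)^2.4 ≈ 0.708376
R_lin = 0.407240, G_lin = 0.046665, B_lin = 0.708376
L = 0.2126×R + 0.7152×G + 0.0722×B
L = 0.2126×0.407240 + 0.7152×0.046665 + 0.0722×0.708376
L ≈ 0.171099


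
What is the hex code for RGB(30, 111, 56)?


R = 30 → 1E (hex)
G = 111 → 6F (hex)
B = 56 → 38 (hex)
Hex = #1E6F38


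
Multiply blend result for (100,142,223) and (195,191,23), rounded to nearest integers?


Multiply: C = A×B/255, rounded to nearest integer
R: 100×195/255 = 19500/255 ≈ 76.471 → 76
G: 142×191/255 = 27122/255 ≈ 106.361 → 106
B: 223×23/255 = 5129/255 ≈ 20.114 → 20
= RGB(76, 106, 20)


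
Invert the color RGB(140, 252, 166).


Invert: (255-R, 255-G, 255-B)
R: 255-140 = 115
G: 255-252 = 3
B: 255-166 = 89
= RGB(115, 3, 89)


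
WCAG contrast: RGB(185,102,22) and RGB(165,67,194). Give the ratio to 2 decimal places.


Linearize each sRGB channel c=v/255: c/12.92 if c ≤ 0.04045 else ((c+0.055)/1.055)^2.4
L = 0.2126×R_lin + 0.7152×G_lin + 0.0722×B_lin
Color 1 (185,102,22):
  R=185: 185/255≈0.7255 > 0.04045 → ((0.7255+0.055)/1.055)^2.4 ≈ 0.48515
  G=102: 102/255≈0.4000 > 0.04045 → ((0.4000+0.055)/1.055)^2.4 ≈ 0.13287
  B=22: 22/255≈0.0863 > 0.04045 → ((0.0863+0.055)/1.055)^2.4 ≈ 0.00802
  L1 = 0.2126×0.48515 + 0.7152×0.13287 + 0.0722×0.00802 ≈ 0.19875
Color 2 (165,67,194):
  R=165: 165/255≈0.6471 > 0.04045 → ((0.6471+0.055)/1.055)^2.4 ≈ 0.37626
  G=67: 67/255≈0.2627 > 0.04045 → ((0.2627+0.055)/1.055)^2.4 ≈ 0.05613
  B=194: 194/255≈0.7608 > 0.04045 → ((0.7608+0.055)/1.055)^2.4 ≈ 0.53948
  L2 = 0.2126×0.37626 + 0.7152×0.05613 + 0.0722×0.53948 ≈ 0.15909
Lighter = 0.19875, Darker = 0.15909
Ratio = (L_lighter + 0.05) / (L_darker + 0.05)
Ratio = (0.19875 + 0.05) / (0.15909 + 0.05) = 0.24875 / 0.20909 ≈ 1.1897
Ratio ≈ 1.19:1


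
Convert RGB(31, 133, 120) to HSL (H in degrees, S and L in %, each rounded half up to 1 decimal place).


Normalize: R'=31/255≈0.1216, G'=133/255≈0.5216, B'=120/255≈0.4706
Max=133/255, Min=31/255, Δ=Max-Min=102/255
L = (Max+Min)/2 = (133+31)/510 = 164/510 = 0.32156… → L = 32.2%
L ≤ 0.5 → S = Δ/(Max+Min) = 102/(133+31) = 102/164 = 0.62195… → S = 62.2%
(the 1/255 factors cancel in S and H, so raw channel differences can be used)
Max is G' → H = 60 × ((B-R)/Δ + 2) = 60 × ((120-31)/102 + 2)
  89/102 + 2 = 0.8725… + 2 = 2.8725…
  H = 60 × 2.8725… = 172.352…° → H = 172.4°
= HSL(172.4°, 62.2%, 32.2%)


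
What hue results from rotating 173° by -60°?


New hue = (H + rotation) mod 360
New hue = (173 -60) mod 360
= 113 mod 360
= 113°


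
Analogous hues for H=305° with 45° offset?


Base hue: 305°
Left analog: (305 - 45) mod 360 = 260°
Right analog: (305 + 45) mod 360 = 350°
Analogous hues = 260° and 350°


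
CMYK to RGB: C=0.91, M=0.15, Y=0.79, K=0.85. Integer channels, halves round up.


R = 255 × (1-C) × (1-K) = 255 × 0.09 × 0.15 = 3.4425 → 3
G = 255 × (1-M) × (1-K) = 255 × 0.85 × 0.15 = 32.5125 → 33
B = 255 × (1-Y) × (1-K) = 255 × 0.21 × 0.15 = 8.0325 → 8
= RGB(3, 33, 8)


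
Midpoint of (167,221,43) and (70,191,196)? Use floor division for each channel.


Midpoint: each channel = ⌊(C₁+C₂)/2⌋
R: ⌊(167+70)/2⌋ = 118
G: ⌊(221+191)/2⌋ = 206
B: ⌊(43+196)/2⌋ = 119
= RGB(118, 206, 119)


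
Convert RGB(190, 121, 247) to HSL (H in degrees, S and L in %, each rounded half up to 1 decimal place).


Normalize: R'=190/255≈0.7451, G'=121/255≈0.4745, B'=247/255≈0.9686
Max=247/255, Min=121/255, Δ=Max-Min=126/255
L = (Max+Min)/2 = (247+121)/510 = 368/510 = 0.72156… → L = 72.2%
L > 0.5 → S = Δ/(2-Max-Min) = 126/(510-247-121) = 126/142 = 0.88732… → S = 88.7%
(the 1/255 factors cancel in S and H, so raw channel differences can be used)
Max is B' → H = 60 × ((R-G)/Δ + 4) = 60 × ((190-121)/126 + 4)
  69/126 + 4 = 0.5476… + 4 = 4.5476…
  H = 60 × 4.5476… = 272.857…° → H = 272.9°
= HSL(272.9°, 88.7%, 72.2%)


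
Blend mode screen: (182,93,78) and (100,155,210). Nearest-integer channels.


Screen: C = 255 - (255-A)×(255-B)/255, rounded to nearest integer
R: 255 - (255-182)×(255-100)/255 = 255 - 11315/255 ≈ 255 - 44.373 = 210.627 → 211
G: 255 - (255-93)×(255-155)/255 = 255 - 16200/255 ≈ 255 - 63.529 = 191.471 → 191
B: 255 - (255-78)×(255-210)/255 = 255 - 7965/255 ≈ 255 - 31.235 = 223.765 → 224
= RGB(211, 191, 224)


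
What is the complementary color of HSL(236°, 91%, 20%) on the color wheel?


Complement = opposite side of color wheel = hue + 180°
H' = (236 + 180) mod 360 = 56°
S and L unchanged.
= HSL(56°, 91%, 20%)


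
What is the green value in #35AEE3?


Color: #35AEE3
R = 35 = 53
G = AE = 174
B = E3 = 227
Green = 174


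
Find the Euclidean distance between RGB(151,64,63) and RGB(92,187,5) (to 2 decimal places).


d = √[(R₁-R₂)² + (G₁-G₂)² + (B₁-B₂)²]
d = √[(151-92)² + (64-187)² + (63-5)²]
d = √[3481 + 15129 + 3364]
d = √21974
d ≈ 148.24


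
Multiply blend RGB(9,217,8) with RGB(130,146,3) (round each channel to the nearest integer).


Multiply: C = A×B/255, rounded to nearest integer
R: 9×130/255 = 1170/255 ≈ 4.588 → 5
G: 217×146/255 = 31682/255 ≈ 124.243 → 124
B: 8×3/255 = 24/255 ≈ 0.094 → 0
= RGB(5, 124, 0)


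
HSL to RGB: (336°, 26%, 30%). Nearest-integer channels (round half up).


H=336°, S=0.26, L=0.30
C = (1-|2L-1|)×S = (1-|-0.40|)×0.26 = 0.156
H' = H/60 = 336/60 ≈ 5.6000; X = C×(1-|H' mod 2 - 1|) = 0.0624
m = L - C/2 = 0.30 - 0.078 = 0.222
Sector ⌊H'⌋ = 5 → (R',G',B') = (0.156, 0.0, 0.0624)
RGB = ((R'+m)×255, (G'+m)×255, (B'+m)×255) = (96.39, 56.61, 72.522)
Round half up → RGB(96, 57, 73)


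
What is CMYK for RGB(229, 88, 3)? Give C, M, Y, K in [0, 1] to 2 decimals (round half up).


R'=229/255≈0.8980, G'=88/255≈0.3451, B'=3/255≈0.0118
K = 1 - max(R',G',B') = 1 - 229/255 = 26/255 = 0.10196… → 0.10
(1-R'-K)/(1-K) simplifies to (max-R)/max with max = 229:
C = (229-229)/229 = 0/229 = 0 → 0.00
M = (229-88)/229 = 141/229 = 0.61572… → 0.62
Y = (229-3)/229 = 226/229 = 0.98689… → 0.99
= CMYK(0.00, 0.62, 0.99, 0.10)


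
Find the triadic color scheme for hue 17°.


Triadic: equally spaced at 120° intervals
H1 = 17°
H2 = (17 + 120) mod 360 = 137°
H3 = (17 + 240) mod 360 = 257°
Triadic = 17°, 137°, 257°


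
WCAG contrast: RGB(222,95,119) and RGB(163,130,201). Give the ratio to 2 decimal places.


Linearize each sRGB channel c=v/255: c/12.92 if c ≤ 0.04045 else ((c+0.055)/1.055)^2.4
L = 0.2126×R_lin + 0.7152×G_lin + 0.0722×B_lin
Color 1 (222,95,119):
  R=222: 222/255≈0.8706 > 0.04045 → ((0.8706+0.055)/1.055)^2.4 ≈ 0.73046
  G=95: 95/255≈0.3725 > 0.04045 → ((0.3725+0.055)/1.055)^2.4 ≈ 0.11444
  B=119: 119/255≈0.4667 > 0.04045 → ((0.4667+0.055)/1.055)^2.4 ≈ 0.18447
  L1 = 0.2126×0.73046 + 0.7152×0.11444 + 0.0722×0.18447 ≈ 0.25046
Color 2 (163,130,201):
  R=163: 163/255≈0.6392 > 0.04045 → ((0.6392+0.055)/1.055)^2.4 ≈ 0.36625
  G=130: 130/255≈0.5098 > 0.04045 → ((0.5098+0.055)/1.055)^2.4 ≈ 0.22323
  B=201: 201/255≈0.7882 > 0.04045 → ((0.7882+0.055)/1.055)^2.4 ≈ 0.58408
  L2 = 0.2126×0.36625 + 0.7152×0.22323 + 0.0722×0.58408 ≈ 0.27969
Lighter = 0.27969, Darker = 0.25046
Ratio = (L_lighter + 0.05) / (L_darker + 0.05)
Ratio = (0.27969 + 0.05) / (0.25046 + 0.05) = 0.32969 / 0.30046 ≈ 1.0973
Ratio ≈ 1.10:1


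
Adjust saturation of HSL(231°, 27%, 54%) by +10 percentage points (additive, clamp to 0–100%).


Original S = 27%
Adjustment = +10 percentage points
New S = 27 + (10) = 37
Clamp to [0, 100] → 37
= HSL(231°, 37%, 54%)


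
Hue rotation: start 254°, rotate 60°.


New hue = (H + rotation) mod 360
New hue = (254 + 60) mod 360
= 314 mod 360
= 314°


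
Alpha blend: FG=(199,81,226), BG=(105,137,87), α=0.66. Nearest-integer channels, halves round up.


C = α×F + (1-α)×B, with 1-α = 0.34
R: 0.66×199 + 0.34×105 = 131.34 + 35.70 = 167.04 → 167
G: 0.66×81 + 0.34×137 = 53.46 + 46.58 = 100.04 → 100
B: 0.66×226 + 0.34×87 = 149.16 + 29.58 = 178.74 → 179
= RGB(167, 100, 179)


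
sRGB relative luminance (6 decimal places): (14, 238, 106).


Linearize each channel (sRGB transfer function): c = v/255; c_lin = c/12.92 if c ≤ 0.04045, else ((c+0.055)/1.055)^2.4
  R: 14/255 ≈ 0.054902 > 0.04045 → ((0.054902+0.055)/1.055)^2.4 ≈ 0.004391
  G: 238/255 ≈ 0.933333 > 0.04045 → ((0.933333+0.055)/1.055)^2.4 ≈ 0.854993
  B: 106/255 ≈ 0.415686 > 0.04045 → ((0.415686+0.055)/1.055)^2.4 ≈ 0.144128
R_lin = 0.004391, G_lin = 0.854993, B_lin = 0.144128
L = 0.2126×R + 0.7152×G + 0.0722×B
L = 0.2126×0.004391 + 0.7152×0.854993 + 0.0722×0.144128
L ≈ 0.622830


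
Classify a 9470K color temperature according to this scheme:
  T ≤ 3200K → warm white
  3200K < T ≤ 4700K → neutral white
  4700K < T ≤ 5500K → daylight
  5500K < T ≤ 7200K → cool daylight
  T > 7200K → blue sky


Temperature: 9470K
9470K > 7200K → blue sky
Classification: blue sky


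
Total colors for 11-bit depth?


Colors = 2^bits = 2^11
= 2,048 colors
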